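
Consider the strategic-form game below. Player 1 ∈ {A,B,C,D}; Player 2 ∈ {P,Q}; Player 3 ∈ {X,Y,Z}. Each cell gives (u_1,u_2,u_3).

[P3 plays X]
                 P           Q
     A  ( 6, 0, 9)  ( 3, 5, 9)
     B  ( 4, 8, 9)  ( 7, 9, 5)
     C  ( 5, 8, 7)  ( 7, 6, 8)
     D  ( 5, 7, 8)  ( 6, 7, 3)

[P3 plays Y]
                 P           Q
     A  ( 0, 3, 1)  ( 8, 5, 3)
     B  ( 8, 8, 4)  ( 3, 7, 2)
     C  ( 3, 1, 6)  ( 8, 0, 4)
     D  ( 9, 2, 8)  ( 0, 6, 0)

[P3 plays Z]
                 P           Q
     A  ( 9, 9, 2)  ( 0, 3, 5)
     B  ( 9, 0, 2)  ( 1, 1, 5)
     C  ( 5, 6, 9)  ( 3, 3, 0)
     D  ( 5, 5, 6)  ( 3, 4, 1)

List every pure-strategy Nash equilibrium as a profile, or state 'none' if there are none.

Nash profiles: (B,Q,X)

(A,P,X): not NE [P2→Q gives 5>0]
(A,P,Y): not NE [P1→D gives 9>0; P2→Q gives 5>3; P3→X gives 9>1]
(A,P,Z): not NE [P3→X gives 9>2]
(A,Q,X): not NE [P1→C gives 7>3]
(A,Q,Y): not NE [P3→X gives 9>3]
(A,Q,Z): not NE [P1→D gives 3>0; P2→P gives 9>3; P3→X gives 9>5]
(B,P,X): not NE [P1→A gives 6>4; P2→Q gives 9>8]
(B,P,Y): not NE [P1→D gives 9>8; P3→X gives 9>4]
(B,P,Z): not NE [P2→Q gives 1>0; P3→X gives 9>2]
(B,Q,X): NE
(B,Q,Y): not NE [P1→C gives 8>3; P2→P gives 8>7; P3→Z gives 5>2]
(B,Q,Z): not NE [P1→D gives 3>1]
(C,P,X): not NE [P1→A gives 6>5; P3→Z gives 9>7]
(C,P,Y): not NE [P1→D gives 9>3; P3→Z gives 9>6]
(C,P,Z): not NE [P1→B gives 9>5]
(C,Q,X): not NE [P2→P gives 8>6]
(C,Q,Y): not NE [P2→P gives 1>0; P3→X gives 8>4]
(C,Q,Z): not NE [P2→P gives 6>3; P3→X gives 8>0]
(D,P,X): not NE [P1→A gives 6>5]
(D,P,Y): not NE [P2→Q gives 6>2]
(D,P,Z): not NE [P1→B gives 9>5; P3→Y gives 8>6]
(D,Q,X): not NE [P1→C gives 7>6]
(D,Q,Y): not NE [P1→C gives 8>0; P3→X gives 3>0]
(D,Q,Z): not NE [P2→P gives 5>4; P3→X gives 3>1]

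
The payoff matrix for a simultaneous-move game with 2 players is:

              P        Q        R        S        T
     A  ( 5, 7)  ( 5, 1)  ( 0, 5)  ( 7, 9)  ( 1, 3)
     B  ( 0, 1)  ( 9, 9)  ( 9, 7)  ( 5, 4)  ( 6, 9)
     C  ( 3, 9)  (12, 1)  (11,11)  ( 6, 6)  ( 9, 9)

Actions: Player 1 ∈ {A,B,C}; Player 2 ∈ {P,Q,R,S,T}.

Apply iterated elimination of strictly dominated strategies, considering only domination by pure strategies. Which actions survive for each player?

IESDS → P1:{A,C} P2:{P,R,S}

P1 drop B (C beats it: P:3>0 Q:12>9 R:11>9 S:6>5 T:9>6)
P2 drop Q (P beats it: A:7>1 C:9>1)
P2 drop T (R beats it: A:5>3 C:11>9)
P1→{A,C} P2→{P,R,S}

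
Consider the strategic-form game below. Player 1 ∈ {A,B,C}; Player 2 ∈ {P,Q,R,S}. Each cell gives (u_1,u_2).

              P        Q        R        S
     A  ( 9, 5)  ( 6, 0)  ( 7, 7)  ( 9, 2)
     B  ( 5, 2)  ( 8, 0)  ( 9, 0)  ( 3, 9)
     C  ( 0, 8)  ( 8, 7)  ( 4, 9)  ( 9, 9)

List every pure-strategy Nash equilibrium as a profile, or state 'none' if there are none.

PSNE = {(C,S)}

(A,P): not NE [P2→R gives 7>5]
(A,Q): not NE [P1→C gives 8>6; P2→R gives 7>0]
(A,R): not NE [P1→B gives 9>7]
(A,S): not NE [P2→R gives 7>2]
(B,P): not NE [P1→A gives 9>5; P2→S gives 9>2]
(B,Q): not NE [P2→S gives 9>0]
(B,R): not NE [P2→S gives 9>0]
(B,S): not NE [P1→C gives 9>3]
(C,P): not NE [P1→A gives 9>0; P2→S gives 9>8]
(C,Q): not NE [P2→S gives 9>7]
(C,R): not NE [P1→B gives 9>4]
(C,S): NE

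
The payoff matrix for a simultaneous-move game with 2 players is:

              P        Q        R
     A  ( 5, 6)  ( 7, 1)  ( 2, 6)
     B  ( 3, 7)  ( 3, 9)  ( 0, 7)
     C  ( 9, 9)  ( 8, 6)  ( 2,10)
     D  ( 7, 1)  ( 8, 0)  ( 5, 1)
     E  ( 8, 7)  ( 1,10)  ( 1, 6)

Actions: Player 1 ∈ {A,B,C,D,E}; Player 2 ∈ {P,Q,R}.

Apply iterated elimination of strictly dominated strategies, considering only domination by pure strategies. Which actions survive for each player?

IESDS → P1:{C,D} P2:{P,R}

P1 drop A (D beats it: P:7>5 Q:8>7 R:5>2)
P1 drop B (C beats it: P:9>3 Q:8>3 R:2>0)
P1 drop E (C beats it: P:9>8 Q:8>1 R:2>1)
P2 drop Q (P beats it: C:9>6 D:1>0)
P1→{C,D} P2→{P,R}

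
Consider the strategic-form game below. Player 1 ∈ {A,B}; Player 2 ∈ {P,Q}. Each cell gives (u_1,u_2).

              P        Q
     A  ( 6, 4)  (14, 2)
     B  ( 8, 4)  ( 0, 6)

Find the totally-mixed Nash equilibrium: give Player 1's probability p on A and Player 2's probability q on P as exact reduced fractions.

P1 indiff ⇒ q·6+(1-q)·14 = q·8+(1-q)·0 ⇒ q(-2) = (1-q)(-14) ⇒ q = 7/8
P2 indiff ⇒ p·4+(1-p)·4 = p·2+(1-p)·6 ⇒ p(2) = (1-p)(2) ⇒ p = 1/2

(p,q) = (1/2, 7/8)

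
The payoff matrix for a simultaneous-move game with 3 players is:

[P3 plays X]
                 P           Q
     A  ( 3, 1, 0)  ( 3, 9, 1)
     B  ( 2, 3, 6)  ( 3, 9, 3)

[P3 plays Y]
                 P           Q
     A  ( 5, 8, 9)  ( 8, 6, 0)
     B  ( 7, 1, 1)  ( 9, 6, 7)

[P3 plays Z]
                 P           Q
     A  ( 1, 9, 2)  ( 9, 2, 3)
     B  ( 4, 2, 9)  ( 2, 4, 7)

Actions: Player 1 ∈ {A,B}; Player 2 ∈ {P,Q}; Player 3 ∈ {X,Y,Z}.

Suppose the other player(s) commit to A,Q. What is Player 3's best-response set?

argmax u_3 = {Z}

u_3(X vs A,Q) = 1
u_3(Y vs A,Q) = 0
u_3(Z vs A,Q) = 3
max payoff 3 at {Z}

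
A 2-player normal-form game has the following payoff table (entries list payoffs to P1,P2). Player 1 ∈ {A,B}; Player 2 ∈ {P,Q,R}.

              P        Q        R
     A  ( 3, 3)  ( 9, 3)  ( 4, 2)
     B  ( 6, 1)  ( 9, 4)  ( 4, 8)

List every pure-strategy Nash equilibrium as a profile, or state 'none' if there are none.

(A,P): not NE [P1→B gives 6>3]
(A,Q): NE
(A,R): not NE [P2→Q gives 3>2]
(B,P): not NE [P2→R gives 8>1]
(B,Q): not NE [P2→R gives 8>4]
(B,R): NE

NE set: (A,Q), (B,R)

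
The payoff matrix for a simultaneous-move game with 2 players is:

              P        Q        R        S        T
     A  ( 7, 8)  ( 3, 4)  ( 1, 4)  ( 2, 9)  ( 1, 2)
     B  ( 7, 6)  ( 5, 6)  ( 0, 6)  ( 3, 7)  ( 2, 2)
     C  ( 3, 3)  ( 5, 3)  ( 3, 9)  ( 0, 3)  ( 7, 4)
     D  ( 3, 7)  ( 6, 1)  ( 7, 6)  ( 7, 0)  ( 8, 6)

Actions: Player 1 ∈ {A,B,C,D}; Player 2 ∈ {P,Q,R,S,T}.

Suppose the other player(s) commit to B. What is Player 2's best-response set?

u_2(P vs B) = 6
u_2(Q vs B) = 6
u_2(R vs B) = 6
u_2(S vs B) = 7
u_2(T vs B) = 2
max payoff 7 at {S}

P2 best: {S}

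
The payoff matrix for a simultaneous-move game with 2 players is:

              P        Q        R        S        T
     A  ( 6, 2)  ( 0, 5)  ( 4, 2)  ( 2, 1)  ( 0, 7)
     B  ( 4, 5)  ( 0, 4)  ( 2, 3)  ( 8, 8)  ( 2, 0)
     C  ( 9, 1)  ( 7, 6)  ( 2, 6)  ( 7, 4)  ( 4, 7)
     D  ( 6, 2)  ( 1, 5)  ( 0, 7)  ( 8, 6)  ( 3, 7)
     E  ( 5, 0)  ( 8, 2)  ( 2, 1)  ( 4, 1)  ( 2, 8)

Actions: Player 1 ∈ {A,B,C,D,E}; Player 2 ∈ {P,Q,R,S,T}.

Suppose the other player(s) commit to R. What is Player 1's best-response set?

P1 best: {A}

u_1(A vs R) = 4
u_1(B vs R) = 2
u_1(C vs R) = 2
u_1(D vs R) = 0
u_1(E vs R) = 2
max payoff 4 at {A}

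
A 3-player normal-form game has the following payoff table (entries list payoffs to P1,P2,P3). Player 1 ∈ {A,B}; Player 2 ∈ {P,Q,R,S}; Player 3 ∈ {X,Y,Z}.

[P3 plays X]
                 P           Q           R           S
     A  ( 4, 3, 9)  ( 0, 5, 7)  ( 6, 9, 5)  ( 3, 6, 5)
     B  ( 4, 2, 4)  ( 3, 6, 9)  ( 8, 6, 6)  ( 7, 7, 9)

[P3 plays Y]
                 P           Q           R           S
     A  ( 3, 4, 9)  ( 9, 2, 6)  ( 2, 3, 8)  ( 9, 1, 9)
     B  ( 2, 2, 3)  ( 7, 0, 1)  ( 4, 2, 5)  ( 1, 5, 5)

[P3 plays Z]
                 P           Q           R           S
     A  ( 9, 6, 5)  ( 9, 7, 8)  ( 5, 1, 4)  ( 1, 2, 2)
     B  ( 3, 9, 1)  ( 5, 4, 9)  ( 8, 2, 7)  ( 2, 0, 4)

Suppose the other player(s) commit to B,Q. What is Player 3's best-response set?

u_3(X vs B,Q) = 9
u_3(Y vs B,Q) = 1
u_3(Z vs B,Q) = 9
max payoff 9 at {X,Z}

BR_3 = {X,Z}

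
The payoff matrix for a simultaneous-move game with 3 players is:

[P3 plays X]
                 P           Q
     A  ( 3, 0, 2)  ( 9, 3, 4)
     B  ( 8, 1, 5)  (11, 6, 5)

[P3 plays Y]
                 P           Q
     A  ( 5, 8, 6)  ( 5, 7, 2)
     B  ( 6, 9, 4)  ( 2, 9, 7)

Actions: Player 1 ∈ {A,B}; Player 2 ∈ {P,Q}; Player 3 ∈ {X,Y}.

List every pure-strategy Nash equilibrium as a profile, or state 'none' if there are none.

(A,P,X): not NE [P1→B gives 8>3; P2→Q gives 3>0; P3→Y gives 6>2]
(A,P,Y): not NE [P1→B gives 6>5]
(A,Q,X): not NE [P1→B gives 11>9]
(A,Q,Y): not NE [P2→P gives 8>7; P3→X gives 4>2]
(B,P,X): not NE [P2→Q gives 6>1]
(B,P,Y): not NE [P3→X gives 5>4]
(B,Q,X): not NE [P3→Y gives 7>5]
(B,Q,Y): not NE [P1→A gives 5>2]

Equilibria: none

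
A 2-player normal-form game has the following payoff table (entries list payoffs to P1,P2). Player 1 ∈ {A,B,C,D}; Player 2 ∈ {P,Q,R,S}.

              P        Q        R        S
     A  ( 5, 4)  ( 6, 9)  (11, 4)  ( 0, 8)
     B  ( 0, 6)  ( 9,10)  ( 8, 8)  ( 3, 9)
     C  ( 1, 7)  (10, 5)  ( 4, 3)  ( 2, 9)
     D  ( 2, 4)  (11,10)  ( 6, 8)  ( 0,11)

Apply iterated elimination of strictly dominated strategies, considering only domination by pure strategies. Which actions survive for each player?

Remaining: P1:{B,C,D} P2:{Q,S}

P2 drop P (S beats it: A:8>4 B:9>6 C:9>7 D:11>4)
P2 drop R (Q beats it: A:9>4 B:10>8 C:5>3 D:10>8)
P1 drop A (B beats it: Q:9>6 S:3>0)
P1→{B,C,D} P2→{Q,S}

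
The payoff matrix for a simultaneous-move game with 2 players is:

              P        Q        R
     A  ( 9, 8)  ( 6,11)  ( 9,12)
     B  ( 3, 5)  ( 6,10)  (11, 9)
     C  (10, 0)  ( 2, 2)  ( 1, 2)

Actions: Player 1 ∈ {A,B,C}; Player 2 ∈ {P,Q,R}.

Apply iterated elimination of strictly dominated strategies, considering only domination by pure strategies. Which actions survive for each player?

P2 drop P (Q beats it: A:11>8 B:10>5 C:2>0)
P1 drop C (A beats it: Q:6>2 R:9>1)
P1→{A,B} P2→{Q,R}

IESDS → P1:{A,B} P2:{Q,R}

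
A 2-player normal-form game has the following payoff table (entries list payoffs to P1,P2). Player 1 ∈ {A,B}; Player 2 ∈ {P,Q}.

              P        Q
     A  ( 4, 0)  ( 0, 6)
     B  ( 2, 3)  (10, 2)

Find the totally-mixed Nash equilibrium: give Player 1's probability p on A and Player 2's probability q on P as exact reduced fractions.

P1 indiff ⇒ q·4+(1-q)·0 = q·2+(1-q)·10 ⇒ q(2) = (1-q)(10) ⇒ q = 5/6
P2 indiff ⇒ p·0+(1-p)·3 = p·6+(1-p)·2 ⇒ p(-6) = (1-p)(-1) ⇒ p = 1/7

P1 mixes 1/7 on A; P2 mixes 5/6 on P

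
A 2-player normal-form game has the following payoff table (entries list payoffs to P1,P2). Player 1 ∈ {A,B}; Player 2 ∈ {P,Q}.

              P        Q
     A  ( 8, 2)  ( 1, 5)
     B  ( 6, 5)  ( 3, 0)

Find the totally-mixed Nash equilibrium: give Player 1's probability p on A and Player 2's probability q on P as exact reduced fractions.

P1 indiff ⇒ q·8+(1-q)·1 = q·6+(1-q)·3 ⇒ q(2) = (1-q)(2) ⇒ q = 1/2
P2 indiff ⇒ p·2+(1-p)·5 = p·5+(1-p)·0 ⇒ p(-3) = (1-p)(-5) ⇒ p = 5/8

(p,q) = (5/8, 1/2)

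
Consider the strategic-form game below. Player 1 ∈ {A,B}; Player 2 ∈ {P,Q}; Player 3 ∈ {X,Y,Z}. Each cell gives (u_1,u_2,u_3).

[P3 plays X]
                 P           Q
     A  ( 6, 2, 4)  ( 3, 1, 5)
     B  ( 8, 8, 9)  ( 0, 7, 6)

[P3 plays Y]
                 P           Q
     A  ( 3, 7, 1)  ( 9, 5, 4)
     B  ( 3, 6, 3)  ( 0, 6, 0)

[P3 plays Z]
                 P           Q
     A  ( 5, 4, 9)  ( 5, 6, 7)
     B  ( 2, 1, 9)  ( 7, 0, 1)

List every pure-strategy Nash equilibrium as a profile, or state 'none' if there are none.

PSNE = {(B,P,X)}

(A,P,X): not NE [P1→B gives 8>6; P3→Z gives 9>4]
(A,P,Y): not NE [P3→Z gives 9>1]
(A,P,Z): not NE [P2→Q gives 6>4]
(A,Q,X): not NE [P2→P gives 2>1; P3→Z gives 7>5]
(A,Q,Y): not NE [P2→P gives 7>5; P3→Z gives 7>4]
(A,Q,Z): not NE [P1→B gives 7>5]
(B,P,X): NE
(B,P,Y): not NE [P3→Z gives 9>3]
(B,P,Z): not NE [P1→A gives 5>2]
(B,Q,X): not NE [P1→A gives 3>0; P2→P gives 8>7]
(B,Q,Y): not NE [P1→A gives 9>0; P3→X gives 6>0]
(B,Q,Z): not NE [P2→P gives 1>0; P3→X gives 6>1]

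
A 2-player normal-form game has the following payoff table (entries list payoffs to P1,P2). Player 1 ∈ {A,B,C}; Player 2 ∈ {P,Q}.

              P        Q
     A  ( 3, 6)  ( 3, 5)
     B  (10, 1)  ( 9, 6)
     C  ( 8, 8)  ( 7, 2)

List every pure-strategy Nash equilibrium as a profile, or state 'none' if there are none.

PSNE = {(B,Q)}

(A,P): not NE [P1→B gives 10>3]
(A,Q): not NE [P1→B gives 9>3; P2→P gives 6>5]
(B,P): not NE [P2→Q gives 6>1]
(B,Q): NE
(C,P): not NE [P1→B gives 10>8]
(C,Q): not NE [P1→B gives 9>7; P2→P gives 8>2]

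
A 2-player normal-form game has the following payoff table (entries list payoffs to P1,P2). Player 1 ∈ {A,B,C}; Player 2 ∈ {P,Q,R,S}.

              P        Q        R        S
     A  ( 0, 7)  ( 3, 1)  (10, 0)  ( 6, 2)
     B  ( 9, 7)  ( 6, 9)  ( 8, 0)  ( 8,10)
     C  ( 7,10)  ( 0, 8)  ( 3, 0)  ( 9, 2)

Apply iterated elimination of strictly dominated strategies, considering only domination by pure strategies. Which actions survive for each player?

IESDS → P1:{B,C} P2:{P,Q,S}

P2 drop R (P beats it: A:7>0 B:7>0 C:10>0)
P1 drop A (B beats it: P:9>0 Q:6>3 S:8>6)
P1→{B,C} P2→{P,Q,S}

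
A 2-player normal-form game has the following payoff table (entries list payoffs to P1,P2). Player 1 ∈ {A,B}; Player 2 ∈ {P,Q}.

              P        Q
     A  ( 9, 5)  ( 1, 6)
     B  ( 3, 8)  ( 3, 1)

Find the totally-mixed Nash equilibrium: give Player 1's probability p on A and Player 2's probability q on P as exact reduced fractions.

P1 mixes 7/8 on A; P2 mixes 1/4 on P

P1 indiff ⇒ q·9+(1-q)·1 = q·3+(1-q)·3 ⇒ q(6) = (1-q)(2) ⇒ q = 1/4
P2 indiff ⇒ p·5+(1-p)·8 = p·6+(1-p)·1 ⇒ p(-1) = (1-p)(-7) ⇒ p = 7/8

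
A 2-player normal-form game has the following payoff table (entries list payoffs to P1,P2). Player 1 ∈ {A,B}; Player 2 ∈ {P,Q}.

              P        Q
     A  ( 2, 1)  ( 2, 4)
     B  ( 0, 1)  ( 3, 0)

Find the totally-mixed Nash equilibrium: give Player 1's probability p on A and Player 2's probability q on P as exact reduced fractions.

P1 indiff ⇒ q·2+(1-q)·2 = q·0+(1-q)·3 ⇒ q(2) = (1-q)(1) ⇒ q = 1/3
P2 indiff ⇒ p·1+(1-p)·1 = p·4+(1-p)·0 ⇒ p(-3) = (1-p)(-1) ⇒ p = 1/4

(p,q) = (1/4, 1/3)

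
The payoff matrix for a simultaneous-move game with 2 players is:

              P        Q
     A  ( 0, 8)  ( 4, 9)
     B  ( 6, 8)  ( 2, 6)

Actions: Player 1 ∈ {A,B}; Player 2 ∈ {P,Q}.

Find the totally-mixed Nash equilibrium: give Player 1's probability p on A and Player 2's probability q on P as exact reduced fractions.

P1 indiff ⇒ q·0+(1-q)·4 = q·6+(1-q)·2 ⇒ q(-6) = (1-q)(-2) ⇒ q = 1/4
P2 indiff ⇒ p·8+(1-p)·8 = p·9+(1-p)·6 ⇒ p(-1) = (1-p)(-2) ⇒ p = 2/3

p=2/3, q=1/4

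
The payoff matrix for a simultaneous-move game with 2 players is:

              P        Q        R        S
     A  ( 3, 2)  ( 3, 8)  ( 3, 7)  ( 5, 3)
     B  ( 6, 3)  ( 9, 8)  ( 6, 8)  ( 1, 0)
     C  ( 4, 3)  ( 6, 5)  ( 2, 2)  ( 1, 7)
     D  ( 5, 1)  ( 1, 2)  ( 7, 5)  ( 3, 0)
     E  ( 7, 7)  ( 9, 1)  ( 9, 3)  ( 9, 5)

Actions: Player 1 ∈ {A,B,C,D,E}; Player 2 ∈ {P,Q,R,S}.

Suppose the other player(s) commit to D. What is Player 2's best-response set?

u_2(P vs D) = 1
u_2(Q vs D) = 2
u_2(R vs D) = 5
u_2(S vs D) = 0
max payoff 5 at {R}

argmax u_2 = {R}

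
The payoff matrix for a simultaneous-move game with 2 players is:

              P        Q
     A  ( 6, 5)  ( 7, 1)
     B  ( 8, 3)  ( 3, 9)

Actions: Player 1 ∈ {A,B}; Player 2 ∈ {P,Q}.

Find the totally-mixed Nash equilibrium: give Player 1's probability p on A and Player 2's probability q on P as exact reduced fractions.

P1 indiff ⇒ q·6+(1-q)·7 = q·8+(1-q)·3 ⇒ q(-2) = (1-q)(-4) ⇒ q = 2/3
P2 indiff ⇒ p·5+(1-p)·3 = p·1+(1-p)·9 ⇒ p(4) = (1-p)(6) ⇒ p = 3/5

p=3/5, q=2/3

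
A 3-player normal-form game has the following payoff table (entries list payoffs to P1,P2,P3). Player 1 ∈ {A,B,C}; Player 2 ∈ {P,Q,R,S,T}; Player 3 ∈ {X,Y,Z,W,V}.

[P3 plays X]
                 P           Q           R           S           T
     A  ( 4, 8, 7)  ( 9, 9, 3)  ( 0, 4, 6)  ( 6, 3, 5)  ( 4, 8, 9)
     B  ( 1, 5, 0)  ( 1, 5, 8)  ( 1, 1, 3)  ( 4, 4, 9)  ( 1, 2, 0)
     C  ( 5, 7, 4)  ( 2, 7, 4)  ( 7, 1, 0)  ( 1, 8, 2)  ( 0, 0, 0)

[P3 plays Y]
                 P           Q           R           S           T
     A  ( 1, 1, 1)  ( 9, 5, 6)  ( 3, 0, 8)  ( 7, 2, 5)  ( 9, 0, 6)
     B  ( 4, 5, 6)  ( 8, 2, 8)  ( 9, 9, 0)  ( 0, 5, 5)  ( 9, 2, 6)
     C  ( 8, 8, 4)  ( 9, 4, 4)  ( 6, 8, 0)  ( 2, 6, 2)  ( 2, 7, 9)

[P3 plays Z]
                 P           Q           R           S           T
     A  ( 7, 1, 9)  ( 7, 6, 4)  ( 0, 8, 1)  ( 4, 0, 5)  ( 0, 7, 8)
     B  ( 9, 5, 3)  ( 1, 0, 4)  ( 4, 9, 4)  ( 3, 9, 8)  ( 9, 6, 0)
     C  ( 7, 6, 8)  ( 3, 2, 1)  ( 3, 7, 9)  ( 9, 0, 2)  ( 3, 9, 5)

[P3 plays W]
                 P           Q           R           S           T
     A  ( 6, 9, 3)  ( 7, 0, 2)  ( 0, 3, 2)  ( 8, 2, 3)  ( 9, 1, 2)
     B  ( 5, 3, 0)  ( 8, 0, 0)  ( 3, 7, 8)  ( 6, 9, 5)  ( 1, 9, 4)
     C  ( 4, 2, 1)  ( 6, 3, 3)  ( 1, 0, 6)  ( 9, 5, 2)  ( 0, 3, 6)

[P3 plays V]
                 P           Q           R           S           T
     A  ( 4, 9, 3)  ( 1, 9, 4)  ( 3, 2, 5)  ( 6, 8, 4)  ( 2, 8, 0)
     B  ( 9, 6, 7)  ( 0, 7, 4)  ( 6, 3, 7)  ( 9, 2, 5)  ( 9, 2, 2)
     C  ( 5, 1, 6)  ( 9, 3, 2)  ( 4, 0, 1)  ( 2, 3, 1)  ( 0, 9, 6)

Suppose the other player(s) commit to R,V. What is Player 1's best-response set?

u_1(A vs R,V) = 3
u_1(B vs R,V) = 6
u_1(C vs R,V) = 4
max payoff 6 at {B}

argmax u_1 = {B}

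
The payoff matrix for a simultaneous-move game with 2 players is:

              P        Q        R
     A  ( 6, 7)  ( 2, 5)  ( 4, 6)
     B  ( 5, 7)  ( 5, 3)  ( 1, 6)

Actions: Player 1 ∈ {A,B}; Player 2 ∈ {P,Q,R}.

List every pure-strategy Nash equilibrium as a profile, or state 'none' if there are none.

PSNE = {(A,P)}

(A,P): NE
(A,Q): not NE [P1→B gives 5>2; P2→P gives 7>5]
(A,R): not NE [P2→P gives 7>6]
(B,P): not NE [P1→A gives 6>5]
(B,Q): not NE [P2→P gives 7>3]
(B,R): not NE [P1→A gives 4>1; P2→P gives 7>6]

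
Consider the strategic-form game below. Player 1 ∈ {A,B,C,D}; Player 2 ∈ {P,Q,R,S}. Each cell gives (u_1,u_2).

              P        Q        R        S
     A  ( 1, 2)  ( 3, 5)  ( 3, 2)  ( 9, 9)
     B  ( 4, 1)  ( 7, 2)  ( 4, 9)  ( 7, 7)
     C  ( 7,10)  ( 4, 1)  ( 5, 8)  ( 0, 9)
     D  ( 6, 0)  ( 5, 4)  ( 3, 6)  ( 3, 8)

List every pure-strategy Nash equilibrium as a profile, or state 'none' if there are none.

(A,P): not NE [P1→C gives 7>1; P2→S gives 9>2]
(A,Q): not NE [P1→B gives 7>3; P2→S gives 9>5]
(A,R): not NE [P1→C gives 5>3; P2→S gives 9>2]
(A,S): NE
(B,P): not NE [P1→C gives 7>4; P2→R gives 9>1]
(B,Q): not NE [P2→R gives 9>2]
(B,R): not NE [P1→C gives 5>4]
(B,S): not NE [P1→A gives 9>7; P2→R gives 9>7]
(C,P): NE
(C,Q): not NE [P1→B gives 7>4; P2→P gives 10>1]
(C,R): not NE [P2→P gives 10>8]
(C,S): not NE [P1→A gives 9>0; P2→P gives 10>9]
(D,P): not NE [P1→C gives 7>6; P2→S gives 8>0]
(D,Q): not NE [P1→B gives 7>5; P2→S gives 8>4]
(D,R): not NE [P1→C gives 5>3; P2→S gives 8>6]
(D,S): not NE [P1→A gives 9>3]

NE set: (A,S), (C,P)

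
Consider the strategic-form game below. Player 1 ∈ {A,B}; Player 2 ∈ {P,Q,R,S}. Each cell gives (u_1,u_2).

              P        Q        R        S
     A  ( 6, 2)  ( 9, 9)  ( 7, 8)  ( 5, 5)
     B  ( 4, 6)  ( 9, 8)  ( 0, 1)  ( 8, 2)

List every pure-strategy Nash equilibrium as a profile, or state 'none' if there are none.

PSNE = {(A,Q), (B,Q)}

(A,P): not NE [P2→Q gives 9>2]
(A,Q): NE
(A,R): not NE [P2→Q gives 9>8]
(A,S): not NE [P1→B gives 8>5; P2→Q gives 9>5]
(B,P): not NE [P1→A gives 6>4; P2→Q gives 8>6]
(B,Q): NE
(B,R): not NE [P1→A gives 7>0; P2→Q gives 8>1]
(B,S): not NE [P2→Q gives 8>2]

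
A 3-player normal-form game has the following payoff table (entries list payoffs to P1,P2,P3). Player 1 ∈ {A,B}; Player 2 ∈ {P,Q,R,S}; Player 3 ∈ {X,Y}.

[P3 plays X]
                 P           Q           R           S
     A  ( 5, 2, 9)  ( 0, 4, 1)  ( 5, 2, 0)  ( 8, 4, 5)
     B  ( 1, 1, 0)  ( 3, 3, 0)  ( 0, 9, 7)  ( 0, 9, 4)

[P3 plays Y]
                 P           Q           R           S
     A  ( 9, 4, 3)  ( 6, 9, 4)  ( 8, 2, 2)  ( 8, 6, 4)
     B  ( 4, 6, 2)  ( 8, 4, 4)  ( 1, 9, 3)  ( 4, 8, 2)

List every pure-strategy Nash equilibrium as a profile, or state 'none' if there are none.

(A,P,X): not NE [P2→S gives 4>2]
(A,P,Y): not NE [P2→Q gives 9>4; P3→X gives 9>3]
(A,Q,X): not NE [P1→B gives 3>0; P3→Y gives 4>1]
(A,Q,Y): not NE [P1→B gives 8>6]
(A,R,X): not NE [P2→S gives 4>2; P3→Y gives 2>0]
(A,R,Y): not NE [P2→Q gives 9>2]
(A,S,X): NE
(A,S,Y): not NE [P2→Q gives 9>6; P3→X gives 5>4]
(B,P,X): not NE [P1→A gives 5>1; P2→S gives 9>1; P3→Y gives 2>0]
(B,P,Y): not NE [P1→A gives 9>4; P2→R gives 9>6]
(B,Q,X): not NE [P2→S gives 9>3; P3→Y gives 4>0]
(B,Q,Y): not NE [P2→R gives 9>4]
(B,R,X): not NE [P1→A gives 5>0]
(B,R,Y): not NE [P1→A gives 8>1; P3→X gives 7>3]
(B,S,X): not NE [P1→A gives 8>0]
(B,S,Y): not NE [P1→A gives 8>4; P2→R gives 9>8; P3→X gives 4>2]

PSNE = {(A,S,X)}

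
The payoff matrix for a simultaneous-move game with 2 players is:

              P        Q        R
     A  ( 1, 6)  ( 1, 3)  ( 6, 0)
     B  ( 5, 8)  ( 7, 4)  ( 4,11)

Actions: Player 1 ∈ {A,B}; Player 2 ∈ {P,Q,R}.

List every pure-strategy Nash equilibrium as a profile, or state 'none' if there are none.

(A,P): not NE [P1→B gives 5>1]
(A,Q): not NE [P1→B gives 7>1; P2→P gives 6>3]
(A,R): not NE [P2→P gives 6>0]
(B,P): not NE [P2→R gives 11>8]
(B,Q): not NE [P2→R gives 11>4]
(B,R): not NE [P1→A gives 6>4]

PSNE: ∅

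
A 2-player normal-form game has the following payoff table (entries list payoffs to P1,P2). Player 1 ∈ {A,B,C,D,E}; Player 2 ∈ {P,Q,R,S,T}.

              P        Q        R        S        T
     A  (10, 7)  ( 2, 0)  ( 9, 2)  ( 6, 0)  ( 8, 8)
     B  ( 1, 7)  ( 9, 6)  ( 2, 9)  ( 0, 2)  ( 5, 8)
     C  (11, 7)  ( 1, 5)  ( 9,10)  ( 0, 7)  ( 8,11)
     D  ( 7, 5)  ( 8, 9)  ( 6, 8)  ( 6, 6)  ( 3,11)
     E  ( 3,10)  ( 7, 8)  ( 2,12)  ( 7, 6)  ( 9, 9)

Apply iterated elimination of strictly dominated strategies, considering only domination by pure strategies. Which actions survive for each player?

P2 drop Q (T beats it: A:8>0 B:8>6 C:11>5 D:11>9 E:9>8)
P1 drop B (A beats it: P:10>1 R:9>2 S:6>0 T:8>5)
P2 drop S (R beats it: A:2>0 C:10>7 D:8>6 E:12>6)
P1 drop D (A beats it: P:10>7 R:9>6 T:8>3)
P1→{A,C,E} P2→{P,R,T}

Remaining: P1:{A,C,E} P2:{P,R,T}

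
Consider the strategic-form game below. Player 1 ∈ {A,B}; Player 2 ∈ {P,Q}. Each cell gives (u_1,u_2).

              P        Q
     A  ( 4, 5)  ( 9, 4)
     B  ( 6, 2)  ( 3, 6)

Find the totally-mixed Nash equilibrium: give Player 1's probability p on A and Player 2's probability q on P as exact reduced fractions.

(p,q) = (4/5, 3/4)

P1 indiff ⇒ q·4+(1-q)·9 = q·6+(1-q)·3 ⇒ q(-2) = (1-q)(-6) ⇒ q = 3/4
P2 indiff ⇒ p·5+(1-p)·2 = p·4+(1-p)·6 ⇒ p(1) = (1-p)(4) ⇒ p = 4/5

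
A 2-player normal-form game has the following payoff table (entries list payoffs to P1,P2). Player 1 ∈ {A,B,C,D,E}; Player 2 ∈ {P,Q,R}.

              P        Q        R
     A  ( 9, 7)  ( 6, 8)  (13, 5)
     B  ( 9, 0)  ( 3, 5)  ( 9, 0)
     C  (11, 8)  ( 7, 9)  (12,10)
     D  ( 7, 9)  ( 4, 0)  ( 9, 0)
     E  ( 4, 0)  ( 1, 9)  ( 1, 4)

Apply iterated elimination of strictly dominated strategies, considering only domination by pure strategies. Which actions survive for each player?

P1 drop B (C beats it: P:11>9 Q:7>3 R:12>9)
P1 drop D (A beats it: P:9>7 Q:6>4 R:13>9)
P1 drop E (A beats it: P:9>4 Q:6>1 R:13>1)
P2 drop P (Q beats it: A:8>7 C:9>8)
P1→{A,C} P2→{Q,R}

Survivors P1:{A,C} P2:{Q,R}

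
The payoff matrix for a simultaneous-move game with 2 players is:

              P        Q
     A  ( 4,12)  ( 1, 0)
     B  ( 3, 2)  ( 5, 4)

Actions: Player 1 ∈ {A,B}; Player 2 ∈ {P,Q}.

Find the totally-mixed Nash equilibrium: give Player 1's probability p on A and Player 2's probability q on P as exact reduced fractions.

p=1/7, q=4/5

P1 indiff ⇒ q·4+(1-q)·1 = q·3+(1-q)·5 ⇒ q(1) = (1-q)(4) ⇒ q = 4/5
P2 indiff ⇒ p·12+(1-p)·2 = p·0+(1-p)·4 ⇒ p(12) = (1-p)(2) ⇒ p = 1/7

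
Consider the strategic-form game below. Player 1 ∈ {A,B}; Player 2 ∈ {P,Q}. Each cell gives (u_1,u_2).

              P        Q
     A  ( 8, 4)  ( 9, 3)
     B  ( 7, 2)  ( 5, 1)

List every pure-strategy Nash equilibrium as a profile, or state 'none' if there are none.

PSNE = {(A,P)}

(A,P): NE
(A,Q): not NE [P2→P gives 4>3]
(B,P): not NE [P1→A gives 8>7]
(B,Q): not NE [P1→A gives 9>5; P2→P gives 2>1]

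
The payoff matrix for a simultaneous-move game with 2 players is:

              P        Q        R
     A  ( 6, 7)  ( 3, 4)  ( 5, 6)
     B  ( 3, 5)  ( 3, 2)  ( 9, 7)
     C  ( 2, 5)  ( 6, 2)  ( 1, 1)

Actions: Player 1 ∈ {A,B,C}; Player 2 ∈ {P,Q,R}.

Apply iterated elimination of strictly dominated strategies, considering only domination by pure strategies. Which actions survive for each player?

P2 drop Q (P beats it: A:7>4 B:5>2 C:5>2)
P1 drop C (A beats it: P:6>2 R:5>1)
P1→{A,B} P2→{P,R}

Survivors P1:{A,B} P2:{P,R}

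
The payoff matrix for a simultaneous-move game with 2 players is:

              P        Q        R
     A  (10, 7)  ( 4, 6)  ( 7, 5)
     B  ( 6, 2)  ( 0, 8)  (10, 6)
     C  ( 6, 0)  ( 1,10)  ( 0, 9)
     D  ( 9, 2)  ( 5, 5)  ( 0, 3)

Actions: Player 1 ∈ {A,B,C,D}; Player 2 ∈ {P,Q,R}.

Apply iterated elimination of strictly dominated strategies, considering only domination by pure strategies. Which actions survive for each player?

P1 drop C (A beats it: P:10>6 Q:4>1 R:7>0)
P2 drop R (Q beats it: A:6>5 B:8>6 D:5>3)
P1 drop B (A beats it: P:10>6 Q:4>0)
P1→{A,D} P2→{P,Q}

Remaining: P1:{A,D} P2:{P,Q}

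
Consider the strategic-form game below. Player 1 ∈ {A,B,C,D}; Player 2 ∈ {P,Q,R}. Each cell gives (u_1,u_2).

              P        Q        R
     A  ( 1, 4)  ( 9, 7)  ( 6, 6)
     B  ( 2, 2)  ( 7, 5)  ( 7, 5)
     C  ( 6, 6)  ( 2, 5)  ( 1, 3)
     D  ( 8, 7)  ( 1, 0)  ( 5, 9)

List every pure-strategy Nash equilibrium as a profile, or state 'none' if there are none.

PSNE = {(A,Q), (B,R)}

(A,P): not NE [P1→D gives 8>1; P2→Q gives 7>4]
(A,Q): NE
(A,R): not NE [P1→B gives 7>6; P2→Q gives 7>6]
(B,P): not NE [P1→D gives 8>2; P2→R gives 5>2]
(B,Q): not NE [P1→A gives 9>7]
(B,R): NE
(C,P): not NE [P1→D gives 8>6]
(C,Q): not NE [P1→A gives 9>2; P2→P gives 6>5]
(C,R): not NE [P1→B gives 7>1; P2→P gives 6>3]
(D,P): not NE [P2→R gives 9>7]
(D,Q): not NE [P1→A gives 9>1; P2→R gives 9>0]
(D,R): not NE [P1→B gives 7>5]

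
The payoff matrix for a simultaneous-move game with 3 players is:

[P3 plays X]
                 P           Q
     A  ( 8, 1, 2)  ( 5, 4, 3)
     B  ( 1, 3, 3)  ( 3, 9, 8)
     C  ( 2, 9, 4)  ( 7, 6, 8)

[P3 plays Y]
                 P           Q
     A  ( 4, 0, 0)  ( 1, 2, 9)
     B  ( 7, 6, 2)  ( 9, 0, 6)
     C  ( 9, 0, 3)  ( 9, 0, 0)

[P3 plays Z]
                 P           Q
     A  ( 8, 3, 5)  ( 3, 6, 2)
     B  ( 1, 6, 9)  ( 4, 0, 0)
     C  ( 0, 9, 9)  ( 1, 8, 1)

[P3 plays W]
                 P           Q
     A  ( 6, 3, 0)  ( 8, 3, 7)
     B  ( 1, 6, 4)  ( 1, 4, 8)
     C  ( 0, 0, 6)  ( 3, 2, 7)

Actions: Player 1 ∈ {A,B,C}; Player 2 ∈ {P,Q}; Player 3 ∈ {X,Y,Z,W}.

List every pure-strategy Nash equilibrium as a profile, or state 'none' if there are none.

(A,P,X): not NE [P2→Q gives 4>1; P3→Z gives 5>2]
(A,P,Y): not NE [P1→C gives 9>4; P2→Q gives 2>0; P3→Z gives 5>0]
(A,P,Z): not NE [P2→Q gives 6>3]
(A,P,W): not NE [P3→Z gives 5>0]
(A,Q,X): not NE [P1→C gives 7>5; P3→Y gives 9>3]
(A,Q,Y): not NE [P1→C gives 9>1]
(A,Q,Z): not NE [P1→B gives 4>3; P3→Y gives 9>2]
(A,Q,W): not NE [P3→Y gives 9>7]
(B,P,X): not NE [P1→A gives 8>1; P2→Q gives 9>3; P3→Z gives 9>3]
(B,P,Y): not NE [P1→C gives 9>7; P3→Z gives 9>2]
(B,P,Z): not NE [P1→A gives 8>1]
(B,P,W): not NE [P1→A gives 6>1; P3→Z gives 9>4]
(B,Q,X): not NE [P1→C gives 7>3]
(B,Q,Y): not NE [P2→P gives 6>0; P3→W gives 8>6]
(B,Q,Z): not NE [P2→P gives 6>0; P3→W gives 8>0]
(B,Q,W): not NE [P1→A gives 8>1; P2→P gives 6>4]
(C,P,X): not NE [P1→A gives 8>2; P3→Z gives 9>4]
(C,P,Y): not NE [P3→Z gives 9>3]
(C,P,Z): not NE [P1→A gives 8>0]
(C,P,W): not NE [P1→A gives 6>0; P2→Q gives 2>0; P3→Z gives 9>6]
(C,Q,X): not NE [P2→P gives 9>6]
(C,Q,Y): not NE [P3→X gives 8>0]
(C,Q,Z): not NE [P1→B gives 4>1; P2→P gives 9>8; P3→X gives 8>1]
(C,Q,W): not NE [P1→A gives 8>3; P3→X gives 8>7]

No pure NE.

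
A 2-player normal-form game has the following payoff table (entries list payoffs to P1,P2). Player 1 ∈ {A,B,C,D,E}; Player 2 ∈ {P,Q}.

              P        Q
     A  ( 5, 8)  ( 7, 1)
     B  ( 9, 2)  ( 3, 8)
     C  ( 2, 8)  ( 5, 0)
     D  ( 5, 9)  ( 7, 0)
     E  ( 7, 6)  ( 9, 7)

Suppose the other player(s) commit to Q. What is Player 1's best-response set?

BR_1 = {E}

u_1(A vs Q) = 7
u_1(B vs Q) = 3
u_1(C vs Q) = 5
u_1(D vs Q) = 7
u_1(E vs Q) = 9
max payoff 9 at {E}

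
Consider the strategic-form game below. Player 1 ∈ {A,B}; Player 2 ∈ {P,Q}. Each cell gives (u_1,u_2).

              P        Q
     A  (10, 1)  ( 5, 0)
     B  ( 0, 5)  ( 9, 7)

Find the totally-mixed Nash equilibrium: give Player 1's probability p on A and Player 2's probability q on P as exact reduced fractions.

p=2/3, q=2/7

P1 indiff ⇒ q·10+(1-q)·5 = q·0+(1-q)·9 ⇒ q(10) = (1-q)(4) ⇒ q = 2/7
P2 indiff ⇒ p·1+(1-p)·5 = p·0+(1-p)·7 ⇒ p(1) = (1-p)(2) ⇒ p = 2/3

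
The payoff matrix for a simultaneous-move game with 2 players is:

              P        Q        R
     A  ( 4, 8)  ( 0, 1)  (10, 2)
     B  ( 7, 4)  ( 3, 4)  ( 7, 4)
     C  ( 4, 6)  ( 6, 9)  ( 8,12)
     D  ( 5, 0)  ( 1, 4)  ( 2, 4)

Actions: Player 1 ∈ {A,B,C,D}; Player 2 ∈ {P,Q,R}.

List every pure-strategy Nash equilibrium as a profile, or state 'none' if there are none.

Nash profiles: (B,P)

(A,P): not NE [P1→B gives 7>4]
(A,Q): not NE [P1→C gives 6>0; P2→P gives 8>1]
(A,R): not NE [P2→P gives 8>2]
(B,P): NE
(B,Q): not NE [P1→C gives 6>3]
(B,R): not NE [P1→A gives 10>7]
(C,P): not NE [P1→B gives 7>4; P2→R gives 12>6]
(C,Q): not NE [P2→R gives 12>9]
(C,R): not NE [P1→A gives 10>8]
(D,P): not NE [P1→B gives 7>5; P2→R gives 4>0]
(D,Q): not NE [P1→C gives 6>1]
(D,R): not NE [P1→A gives 10>2]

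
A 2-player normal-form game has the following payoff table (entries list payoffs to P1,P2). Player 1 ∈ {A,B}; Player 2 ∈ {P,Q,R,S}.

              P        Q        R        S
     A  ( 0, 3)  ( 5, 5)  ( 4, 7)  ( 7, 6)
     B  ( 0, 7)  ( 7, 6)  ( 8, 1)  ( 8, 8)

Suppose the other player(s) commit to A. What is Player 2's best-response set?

u_2(P vs A) = 3
u_2(Q vs A) = 5
u_2(R vs A) = 7
u_2(S vs A) = 6
max payoff 7 at {R}

P2 best: {R}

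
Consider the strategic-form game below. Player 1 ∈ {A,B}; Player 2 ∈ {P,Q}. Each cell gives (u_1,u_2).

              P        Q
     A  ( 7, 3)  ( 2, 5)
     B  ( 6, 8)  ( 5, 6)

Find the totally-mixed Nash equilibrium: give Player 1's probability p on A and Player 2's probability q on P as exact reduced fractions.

P1 mixes 1/2 on A; P2 mixes 3/4 on P

P1 indiff ⇒ q·7+(1-q)·2 = q·6+(1-q)·5 ⇒ q(1) = (1-q)(3) ⇒ q = 3/4
P2 indiff ⇒ p·3+(1-p)·8 = p·5+(1-p)·6 ⇒ p(-2) = (1-p)(-2) ⇒ p = 1/2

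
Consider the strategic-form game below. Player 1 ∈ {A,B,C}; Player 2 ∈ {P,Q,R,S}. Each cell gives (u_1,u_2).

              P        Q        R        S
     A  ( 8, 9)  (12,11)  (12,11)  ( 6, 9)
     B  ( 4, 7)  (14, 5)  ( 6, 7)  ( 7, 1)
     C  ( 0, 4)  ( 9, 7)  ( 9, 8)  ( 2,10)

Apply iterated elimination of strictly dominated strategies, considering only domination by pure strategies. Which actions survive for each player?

P1 drop C (A beats it: P:8>0 Q:12>9 R:12>9 S:6>2)
P2 drop S (Q beats it: A:11>9 B:5>1)
P1→{A,B} P2→{P,Q,R}

IESDS → P1:{A,B} P2:{P,Q,R}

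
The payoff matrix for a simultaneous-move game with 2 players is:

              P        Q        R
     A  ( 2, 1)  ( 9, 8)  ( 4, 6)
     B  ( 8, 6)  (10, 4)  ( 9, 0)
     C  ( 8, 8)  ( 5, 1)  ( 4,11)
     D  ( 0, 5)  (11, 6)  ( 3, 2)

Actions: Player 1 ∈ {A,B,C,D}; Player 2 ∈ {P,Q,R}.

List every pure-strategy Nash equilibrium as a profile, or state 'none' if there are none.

(A,P): not NE [P1→C gives 8>2; P2→Q gives 8>1]
(A,Q): not NE [P1→D gives 11>9]
(A,R): not NE [P1→B gives 9>4; P2→Q gives 8>6]
(B,P): NE
(B,Q): not NE [P1→D gives 11>10; P2→P gives 6>4]
(B,R): not NE [P2→P gives 6>0]
(C,P): not NE [P2→R gives 11>8]
(C,Q): not NE [P1→D gives 11>5; P2→R gives 11>1]
(C,R): not NE [P1→B gives 9>4]
(D,P): not NE [P1→C gives 8>0; P2→Q gives 6>5]
(D,Q): NE
(D,R): not NE [P1→B gives 9>3; P2→Q gives 6>2]

NE set: (B,P), (D,Q)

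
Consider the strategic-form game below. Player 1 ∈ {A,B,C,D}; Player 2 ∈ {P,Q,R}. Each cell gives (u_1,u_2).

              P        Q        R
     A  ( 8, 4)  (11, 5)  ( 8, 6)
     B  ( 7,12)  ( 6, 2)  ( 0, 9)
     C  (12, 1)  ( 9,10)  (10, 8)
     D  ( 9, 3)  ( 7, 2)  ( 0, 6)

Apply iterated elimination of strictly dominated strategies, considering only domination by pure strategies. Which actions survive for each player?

Remaining: P1:{A,C} P2:{Q,R}

P1 drop B (A beats it: P:8>7 Q:11>6 R:8>0)
P1 drop D (C beats it: P:12>9 Q:9>7 R:10>0)
P2 drop P (Q beats it: A:5>4 C:10>1)
P1→{A,C} P2→{Q,R}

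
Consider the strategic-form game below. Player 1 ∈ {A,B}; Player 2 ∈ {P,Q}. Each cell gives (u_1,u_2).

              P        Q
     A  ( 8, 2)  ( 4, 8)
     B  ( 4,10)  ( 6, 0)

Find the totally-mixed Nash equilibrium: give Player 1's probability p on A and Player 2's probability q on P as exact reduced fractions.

(p,q) = (5/8, 1/3)

P1 indiff ⇒ q·8+(1-q)·4 = q·4+(1-q)·6 ⇒ q(4) = (1-q)(2) ⇒ q = 1/3
P2 indiff ⇒ p·2+(1-p)·10 = p·8+(1-p)·0 ⇒ p(-6) = (1-p)(-10) ⇒ p = 5/8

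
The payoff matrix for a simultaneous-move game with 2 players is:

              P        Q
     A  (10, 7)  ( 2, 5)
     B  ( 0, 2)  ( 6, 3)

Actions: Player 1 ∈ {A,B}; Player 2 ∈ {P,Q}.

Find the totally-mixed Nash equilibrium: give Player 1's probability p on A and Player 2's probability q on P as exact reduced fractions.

P1 indiff ⇒ q·10+(1-q)·2 = q·0+(1-q)·6 ⇒ q(10) = (1-q)(4) ⇒ q = 2/7
P2 indiff ⇒ p·7+(1-p)·2 = p·5+(1-p)·3 ⇒ p(2) = (1-p)(1) ⇒ p = 1/3

(p,q) = (1/3, 2/7)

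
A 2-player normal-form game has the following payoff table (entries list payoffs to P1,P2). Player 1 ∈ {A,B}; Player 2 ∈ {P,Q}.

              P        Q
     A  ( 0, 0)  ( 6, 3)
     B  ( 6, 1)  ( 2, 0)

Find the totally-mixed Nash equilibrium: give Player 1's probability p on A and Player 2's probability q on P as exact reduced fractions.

P1 mixes 1/4 on A; P2 mixes 2/5 on P

P1 indiff ⇒ q·0+(1-q)·6 = q·6+(1-q)·2 ⇒ q(-6) = (1-q)(-4) ⇒ q = 2/5
P2 indiff ⇒ p·0+(1-p)·1 = p·3+(1-p)·0 ⇒ p(-3) = (1-p)(-1) ⇒ p = 1/4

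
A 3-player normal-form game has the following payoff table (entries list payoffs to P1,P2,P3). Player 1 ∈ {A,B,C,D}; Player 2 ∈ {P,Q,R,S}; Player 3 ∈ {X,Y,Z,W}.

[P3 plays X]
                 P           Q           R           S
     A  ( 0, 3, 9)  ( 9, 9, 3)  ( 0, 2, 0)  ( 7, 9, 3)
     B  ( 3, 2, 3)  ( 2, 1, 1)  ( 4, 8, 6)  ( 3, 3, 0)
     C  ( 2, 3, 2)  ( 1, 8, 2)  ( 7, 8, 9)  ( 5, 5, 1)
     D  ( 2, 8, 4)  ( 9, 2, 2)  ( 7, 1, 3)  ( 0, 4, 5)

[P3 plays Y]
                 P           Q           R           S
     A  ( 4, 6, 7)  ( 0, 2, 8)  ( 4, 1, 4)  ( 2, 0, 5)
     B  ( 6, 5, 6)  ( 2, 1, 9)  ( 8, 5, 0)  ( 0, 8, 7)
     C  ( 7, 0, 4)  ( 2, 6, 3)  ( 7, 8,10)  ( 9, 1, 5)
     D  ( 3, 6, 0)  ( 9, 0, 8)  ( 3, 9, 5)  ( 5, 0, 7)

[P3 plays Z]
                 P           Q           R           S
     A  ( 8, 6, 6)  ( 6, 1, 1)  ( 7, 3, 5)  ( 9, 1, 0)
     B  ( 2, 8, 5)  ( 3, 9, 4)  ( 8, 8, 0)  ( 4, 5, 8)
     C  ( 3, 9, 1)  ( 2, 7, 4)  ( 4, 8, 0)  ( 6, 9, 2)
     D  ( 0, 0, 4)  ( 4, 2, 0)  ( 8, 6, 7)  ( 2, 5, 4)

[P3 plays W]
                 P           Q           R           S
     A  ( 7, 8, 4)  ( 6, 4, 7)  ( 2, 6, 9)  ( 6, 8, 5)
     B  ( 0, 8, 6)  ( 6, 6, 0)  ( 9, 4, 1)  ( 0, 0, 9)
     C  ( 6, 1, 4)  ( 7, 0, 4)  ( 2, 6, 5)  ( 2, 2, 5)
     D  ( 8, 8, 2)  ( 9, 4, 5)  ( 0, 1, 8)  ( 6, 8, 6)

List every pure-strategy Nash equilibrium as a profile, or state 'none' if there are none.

(A,P,X): not NE [P1→B gives 3>0; P2→S gives 9>3]
(A,P,Y): not NE [P1→C gives 7>4; P3→X gives 9>7]
(A,P,Z): not NE [P3→X gives 9>6]
(A,P,W): not NE [P1→D gives 8>7; P3→X gives 9>4]
(A,Q,X): not NE [P3→Y gives 8>3]
(A,Q,Y): not NE [P1→D gives 9>0; P2→P gives 6>2]
(A,Q,Z): not NE [P2→P gives 6>1; P3→Y gives 8>1]
(A,Q,W): not NE [P1→D gives 9>6; P2→S gives 8>4; P3→Y gives 8>7]
(A,R,X): not NE [P1→D gives 7>0; P2→S gives 9>2; P3→W gives 9>0]
(A,R,Y): not NE [P1→B gives 8>4; P2→P gives 6>1; P3→W gives 9>4]
(A,R,Z): not NE [P1→D gives 8>7; P2→P gives 6>3; P3→W gives 9>5]
(A,R,W): not NE [P1→B gives 9>2; P2→S gives 8>6]
(A,S,X): not NE [P3→W gives 5>3]
(A,S,Y): not NE [P1→C gives 9>2; P2→P gives 6>0]
(A,S,Z): not NE [P2→P gives 6>1; P3→W gives 5>0]
(A,S,W): NE
(B,P,X): not NE [P2→R gives 8>2; P3→W gives 6>3]
(B,P,Y): not NE [P1→C gives 7>6; P2→S gives 8>5]
(B,P,Z): not NE [P1→A gives 8>2; P2→Q gives 9>8; P3→W gives 6>5]
(B,P,W): not NE [P1→D gives 8>0]
(B,Q,X): not NE [P1→D gives 9>2; P2→R gives 8>1; P3→Y gives 9>1]
(B,Q,Y): not NE [P1→D gives 9>2; P2→S gives 8>1]
(B,Q,Z): not NE [P1→A gives 6>3; P3→Y gives 9>4]
(B,Q,W): not NE [P1→D gives 9>6; P2→P gives 8>6; P3→Y gives 9>0]
(B,R,X): not NE [P1→D gives 7>4]
(B,R,Y): not NE [P2→S gives 8>5; P3→X gives 6>0]
(B,R,Z): not NE [P2→Q gives 9>8; P3→X gives 6>0]
(B,R,W): not NE [P2→P gives 8>4; P3→X gives 6>1]
(B,S,X): not NE [P1→A gives 7>3; P2→R gives 8>3; P3→W gives 9>0]
(B,S,Y): not NE [P1→C gives 9>0; P3→W gives 9>7]
(B,S,Z): not NE [P1→A gives 9>4; P2→Q gives 9>5; P3→W gives 9>8]
(B,S,W): not NE [P1→D gives 6>0; P2→P gives 8>0]
(C,P,X): not NE [P1→B gives 3>2; P2→R gives 8>3; P3→W gives 4>2]
(C,P,Y): not NE [P2→R gives 8>0]
(C,P,Z): not NE [P1→A gives 8>3; P3→W gives 4>1]
(C,P,W): not NE [P1→D gives 8>6; P2→R gives 6>1]
(C,Q,X): not NE [P1→D gives 9>1; P3→W gives 4>2]
(C,Q,Y): not NE [P1→D gives 9>2; P2→R gives 8>6; P3→W gives 4>3]
(C,Q,Z): not NE [P1→A gives 6>2; P2→S gives 9>7]
(C,Q,W): not NE [P1→D gives 9>7; P2→R gives 6>0]
(C,R,X): not NE [P3→Y gives 10>9]
(C,R,Y): not NE [P1→B gives 8>7]
(C,R,Z): not NE [P1→D gives 8>4; P2→S gives 9>8; P3→Y gives 10>0]
(C,R,W): not NE [P1→B gives 9>2; P3→Y gives 10>5]
(C,S,X): not NE [P1→A gives 7>5; P2→R gives 8>5; P3→W gives 5>1]
(C,S,Y): not NE [P2→R gives 8>1]
(C,S,Z): not NE [P1→A gives 9>6; P3→W gives 5>2]
(C,S,W): not NE [P1→D gives 6>2; P2→R gives 6>2]
(D,P,X): not NE [P1→B gives 3>2]
(D,P,Y): not NE [P1→C gives 7>3; P2→R gives 9>6; P3→Z gives 4>0]
(D,P,Z): not NE [P1→A gives 8>0; P2→R gives 6>0]
(D,P,W): not NE [P3→Z gives 4>2]
(D,Q,X): not NE [P2→P gives 8>2; P3→Y gives 8>2]
(D,Q,Y): not NE [P2→R gives 9>0]
(D,Q,Z): not NE [P1→A gives 6>4; P2→R gives 6>2; P3→Y gives 8>0]
(D,Q,W): not NE [P2→S gives 8>4; P3→Y gives 8>5]
(D,R,X): not NE [P2→P gives 8>1; P3→W gives 8>3]
(D,R,Y): not NE [P1→B gives 8>3; P3→W gives 8>5]
(D,R,Z): not NE [P3→W gives 8>7]
(D,R,W): not NE [P1→B gives 9>0; P2→S gives 8>1]
(D,S,X): not NE [P1→A gives 7>0; P2→P gives 8>4; P3→Y gives 7>5]
(D,S,Y): not NE [P1→C gives 9>5; P2→R gives 9>0]
(D,S,Z): not NE [P1→A gives 9>2; P2→R gives 6>5; P3→Y gives 7>4]
(D,S,W): not NE [P3→Y gives 7>6]

Nash profiles: (A,S,W)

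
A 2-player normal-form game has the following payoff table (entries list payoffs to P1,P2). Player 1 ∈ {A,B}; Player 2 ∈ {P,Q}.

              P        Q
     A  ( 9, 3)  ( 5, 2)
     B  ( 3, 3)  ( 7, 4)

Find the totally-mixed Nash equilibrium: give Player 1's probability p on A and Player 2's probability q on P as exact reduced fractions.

P1 indiff ⇒ q·9+(1-q)·5 = q·3+(1-q)·7 ⇒ q(6) = (1-q)(2) ⇒ q = 1/4
P2 indiff ⇒ p·3+(1-p)·3 = p·2+(1-p)·4 ⇒ p(1) = (1-p)(1) ⇒ p = 1/2

P1 mixes 1/2 on A; P2 mixes 1/4 on P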